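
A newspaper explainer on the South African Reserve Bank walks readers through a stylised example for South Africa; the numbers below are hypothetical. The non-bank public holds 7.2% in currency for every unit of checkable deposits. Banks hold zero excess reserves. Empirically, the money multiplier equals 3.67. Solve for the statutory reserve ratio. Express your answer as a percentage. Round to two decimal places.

Using m = 3.67. Since m = (1 + c)/(c + rr + e), the denominator satisfies c + rr + e = (1 + c)/m = (1 + 0.072) / 3.67 ≈ 0.292098.
With c = 0.072 and e = 0, the statutory reserve ratio is 0.292098 − 0.072 − 0 = 0.220098.

22.01%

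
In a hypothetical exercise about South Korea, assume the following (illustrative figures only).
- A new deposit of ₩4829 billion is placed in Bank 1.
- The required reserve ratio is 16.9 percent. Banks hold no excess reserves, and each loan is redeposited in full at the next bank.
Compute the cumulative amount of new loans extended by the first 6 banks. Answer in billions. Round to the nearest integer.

Bank i lends (1 − rr)^i of the original deposit: Bank 1 lends 4829·0.8310 = 4012.8990, Bank 2 lends 4829·0.8310² ≈ 3334.7191, and so on.
Summing a geometric series: total = 4829·[0.8310·(1 − 0.8310^6) / (1 − 0.8310)] ≈ 15925.4882 billion.

₩15925 billion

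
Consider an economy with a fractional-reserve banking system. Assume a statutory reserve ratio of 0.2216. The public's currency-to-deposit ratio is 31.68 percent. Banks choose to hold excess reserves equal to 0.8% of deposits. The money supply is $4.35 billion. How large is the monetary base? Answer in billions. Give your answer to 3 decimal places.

The money multiplier is m = (1 + c) / (rr + e + c) = (1 + 0.3168) / (0.2216 + 0.008 + 0.3168) ≈ 2.40996.
MB = M / m = 4.35 / 2.40996 ≈ 1.805 billion.

$1.805 billion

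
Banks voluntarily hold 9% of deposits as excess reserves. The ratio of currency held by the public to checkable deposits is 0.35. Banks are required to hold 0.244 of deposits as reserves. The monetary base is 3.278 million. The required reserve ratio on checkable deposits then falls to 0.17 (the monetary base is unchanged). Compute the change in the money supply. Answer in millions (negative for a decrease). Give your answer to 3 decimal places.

0.785 million

Initially m₁ = (1 + 0.35) / (0.244 + 0.09 + 0.35) ≈ 1.97368, so M₁ = 1.97368 × 3.278 ≈ 6.4697 million.
After the change m₂ = (1 + 0.35) / (0.17 + 0.09 + 0.35) ≈ 2.21311, so M₂ = 2.21311 × 3.278 ≈ 7.2546 million.
ΔM = M₂ − M₁ = 7.2546 − 6.4697 = 0.7849 million.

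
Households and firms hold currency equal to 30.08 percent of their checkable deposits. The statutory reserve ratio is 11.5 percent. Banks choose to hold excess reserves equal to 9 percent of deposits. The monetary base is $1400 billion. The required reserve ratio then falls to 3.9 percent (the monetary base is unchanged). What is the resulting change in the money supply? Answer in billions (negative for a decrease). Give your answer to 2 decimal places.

Initially m₁ = (1 + 0.3008) / (0.115 + 0.09 + 0.3008) ≈ 2.5717675, so M₁ = 2.5717675 × 1400 = 3600.4745 billion.
After the change m₂ = (1 + 0.3008) / (0.039 + 0.09 + 0.3008) ≈ 3.0265240, so M₂ = 3.0265240 × 1400 = 4237.1336 billion.
ΔM = M₂ − M₁ = 4237.1336 − 3600.4745 = 636.6591 billion.

$636.66 billion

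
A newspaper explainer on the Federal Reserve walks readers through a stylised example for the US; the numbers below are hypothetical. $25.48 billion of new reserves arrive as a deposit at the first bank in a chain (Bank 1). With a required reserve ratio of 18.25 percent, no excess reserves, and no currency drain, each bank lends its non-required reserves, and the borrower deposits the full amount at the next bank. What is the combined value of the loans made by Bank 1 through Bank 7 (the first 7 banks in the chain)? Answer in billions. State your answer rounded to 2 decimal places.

$86.29 billion

Bank i lends (1 − rr)^i of the original deposit: Bank 1 lends 25.48·0.8175 = 20.8299, Bank 2 lends 25.48·0.8175² ≈ 17.0284, and so on.
Summing a geometric series: total = 25.48·[0.8175·(1 − 0.8175^7) / (1 − 0.8175)] ≈ 86.2856 billion.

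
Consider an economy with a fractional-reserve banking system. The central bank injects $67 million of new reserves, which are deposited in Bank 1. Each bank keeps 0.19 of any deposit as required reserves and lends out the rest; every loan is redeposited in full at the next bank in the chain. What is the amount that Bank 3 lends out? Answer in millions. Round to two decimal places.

Each bank lends a fraction (1 − rr) = 0.8100 of the deposit it receives, so Bank 3 receives 67·0.8100^2 and lends 67·0.8100^3 ≈ 35.6065 million.

$35.61 million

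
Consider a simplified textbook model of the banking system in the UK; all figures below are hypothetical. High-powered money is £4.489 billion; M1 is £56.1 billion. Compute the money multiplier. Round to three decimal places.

The money multiplier is m = M / MB = 56.1 / 4.489 ≈ 12.49722.

12.497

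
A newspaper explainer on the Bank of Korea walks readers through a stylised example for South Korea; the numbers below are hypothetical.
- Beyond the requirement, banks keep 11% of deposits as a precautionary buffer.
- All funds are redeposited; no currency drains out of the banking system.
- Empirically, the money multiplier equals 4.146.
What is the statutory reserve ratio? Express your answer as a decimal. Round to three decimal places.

0.131

Using m = 4.146. Since m = (1 + c)/(c + rr + e), the denominator satisfies c + rr + e = (1 + c)/m = (1 + 0) / 4.146 ≈ 0.241196.
With c = 0 and e = 0.11, the statutory reserve ratio is 0.241196 − 0 − 0.11 = 0.131196.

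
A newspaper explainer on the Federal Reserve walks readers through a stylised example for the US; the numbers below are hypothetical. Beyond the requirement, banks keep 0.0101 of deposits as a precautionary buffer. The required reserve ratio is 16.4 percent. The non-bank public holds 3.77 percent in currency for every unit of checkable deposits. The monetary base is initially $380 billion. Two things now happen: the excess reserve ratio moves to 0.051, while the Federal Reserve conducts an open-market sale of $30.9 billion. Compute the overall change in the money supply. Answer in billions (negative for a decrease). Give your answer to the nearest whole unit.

Before: m₁ = (1 + 0.0377) / (0.164 + 0.0101 + 0.0377) ≈ 4.8994, MB₁ = 380, so M₁ = 4.8994 × 380 = 1861.772 billion.
After: m₂ = (1 + 0.0377) / (0.164 + 0.051 + 0.0377) ≈ 4.1065, MB₂ = 380 − 30.9 = 349.1, so M₂ = 4.1065 × 349.1 ≈ 1433.5792 billion.
ΔM = M₂ − M₁ = 1433.5792 − 1861.772 = -428.1928 billion.

-428 billion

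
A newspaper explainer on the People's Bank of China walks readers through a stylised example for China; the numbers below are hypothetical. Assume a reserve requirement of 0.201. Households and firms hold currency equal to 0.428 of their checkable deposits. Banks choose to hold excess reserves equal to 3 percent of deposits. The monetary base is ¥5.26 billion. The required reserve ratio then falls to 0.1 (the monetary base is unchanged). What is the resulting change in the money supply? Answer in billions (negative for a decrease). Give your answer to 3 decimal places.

Initially m₁ = (1 + 0.428) / (0.201 + 0.03 + 0.428) ≈ 2.16692, so M₁ = 2.16692 × 5.26 ≈ 11.398 billion.
After the change m₂ = (1 + 0.428) / (0.1 + 0.03 + 0.428) ≈ 2.55914, so M₂ = 2.55914 × 5.26 ≈ 13.4611 billion.
ΔM = M₂ − M₁ = 13.4611 − 11.398 = 2.0631 billion.

¥2.063 billion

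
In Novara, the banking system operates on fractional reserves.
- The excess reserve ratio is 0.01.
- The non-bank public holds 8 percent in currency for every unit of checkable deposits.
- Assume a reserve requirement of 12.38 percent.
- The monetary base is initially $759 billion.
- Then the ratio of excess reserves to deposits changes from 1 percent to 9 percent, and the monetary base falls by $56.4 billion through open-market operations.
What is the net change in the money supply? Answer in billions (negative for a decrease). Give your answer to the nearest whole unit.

Before: m₁ = (1 + 0.08) / (0.1238 + 0.01 + 0.08) ≈ 5.0514, MB₁ = 759, so M₁ = 5.0514 × 759 = 3834.0126 billion.
After: m₂ = (1 + 0.08) / (0.1238 + 0.09 + 0.08) ≈ 3.6760, MB₂ = 759 − 56.4 = 702.6, so M₂ = 3.6760 × 702.6 = 2582.7576 billion.
ΔM = M₂ − M₁ = 2582.7576 − 3834.0126 = -1251.255 billion.

-1251 billion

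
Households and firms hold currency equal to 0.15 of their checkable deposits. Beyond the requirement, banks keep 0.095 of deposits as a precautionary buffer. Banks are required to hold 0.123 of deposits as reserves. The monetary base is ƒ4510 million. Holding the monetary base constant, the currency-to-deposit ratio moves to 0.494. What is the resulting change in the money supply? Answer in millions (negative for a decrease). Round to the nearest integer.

-4630 million

Initially m₁ = (1 + 0.15) / (0.123 + 0.095 + 0.15) = 3.12500, so M₁ = 3.12500 × 4510 = 14093.75 million.
After the change m₂ = (1 + 0.494) / (0.123 + 0.095 + 0.494) ≈ 2.09831, so M₂ = 2.09831 × 4510 = 9463.3781 million.
ΔM = M₂ − M₁ = 9463.3781 − 14093.75 = -4630.3719 million.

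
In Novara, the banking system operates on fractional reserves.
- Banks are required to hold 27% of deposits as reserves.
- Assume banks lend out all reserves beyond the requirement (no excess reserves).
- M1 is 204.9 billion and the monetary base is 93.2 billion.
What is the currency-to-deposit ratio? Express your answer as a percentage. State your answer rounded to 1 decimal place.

33.9%

Using m = M/MB = 204.9/93.2 ≈ 2.198498. From m = (1 + c)/(c + rr + e), rearranging gives 1 + c = m·(c + rr + e), so c·(1 − m) = m·(rr + e) − 1.
Hence c = [m·(rr + e) − 1]/(1 − m) = [2.198498 × (0.27 + 0) − 1] / (1 − 2.198498) ≈ 0.339096.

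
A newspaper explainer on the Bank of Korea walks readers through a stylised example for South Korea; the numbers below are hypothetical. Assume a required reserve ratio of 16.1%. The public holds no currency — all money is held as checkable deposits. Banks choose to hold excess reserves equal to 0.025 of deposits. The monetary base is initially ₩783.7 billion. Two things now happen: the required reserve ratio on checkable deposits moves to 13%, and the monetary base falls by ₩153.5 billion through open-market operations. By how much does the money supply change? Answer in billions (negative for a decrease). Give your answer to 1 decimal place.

Before: m₁ = 1 / (0.161 + 0.025) ≈ 5.37634, MB₁ = 783.7, so M₁ = 5.37634 × 783.7 ≈ 4213.4377 billion.
After: m₂ = 1 / (0.13 + 0.025) ≈ 6.45161, MB₂ = 783.7 − 153.5 = 630.2, so M₂ = 6.45161 × 630.2 ≈ 4065.8046 billion.
ΔM = M₂ − M₁ = 4065.8046 − 4213.4377 = -147.6331 billion.

-147.6 billion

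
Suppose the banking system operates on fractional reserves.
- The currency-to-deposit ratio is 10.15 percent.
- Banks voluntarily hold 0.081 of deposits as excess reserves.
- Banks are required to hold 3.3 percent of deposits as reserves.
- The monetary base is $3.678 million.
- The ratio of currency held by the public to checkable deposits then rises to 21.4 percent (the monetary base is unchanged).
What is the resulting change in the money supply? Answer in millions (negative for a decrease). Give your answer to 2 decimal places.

Initially m₁ = (1 + 0.1015) / (0.033 + 0.081 + 0.1015) ≈ 5.1114, so M₁ = 5.1114 × 3.678 ≈ 18.7997 million.
After the change m₂ = (1 + 0.214) / (0.033 + 0.081 + 0.214) ≈ 3.7012, so M₂ = 3.7012 × 3.678 ≈ 13.613 million.
ΔM = M₂ − M₁ = 13.613 − 18.7997 = -5.1867 million.

-5.19 million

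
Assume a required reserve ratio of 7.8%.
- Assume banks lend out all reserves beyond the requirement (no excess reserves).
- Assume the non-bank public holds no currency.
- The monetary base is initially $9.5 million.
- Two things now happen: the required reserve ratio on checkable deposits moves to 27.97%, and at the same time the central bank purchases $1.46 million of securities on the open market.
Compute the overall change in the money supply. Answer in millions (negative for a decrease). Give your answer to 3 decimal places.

-82.610 million

Before: m₁ = 1 / (0.078) ≈ 12.820513, MB₁ = 9.5, so M₁ = 12.820513 × 9.5 ≈ 121.7949 million.
After: m₂ = 1 / (0.2797) ≈ 3.575259, MB₂ = 9.5 + 1.46 = 10.96, so M₂ = 3.575259 × 10.96 ≈ 39.1848 million.
ΔM = M₂ − M₁ = 39.1848 − 121.7949 = -82.6101 million.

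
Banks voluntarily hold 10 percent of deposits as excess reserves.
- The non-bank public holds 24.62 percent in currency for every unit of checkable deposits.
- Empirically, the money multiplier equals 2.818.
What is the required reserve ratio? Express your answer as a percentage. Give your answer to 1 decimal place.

Using m = 2.818. Since m = (1 + c)/(c + rr + e), the denominator satisfies c + rr + e = (1 + c)/m = (1 + 0.2462) / 2.818 ≈ 0.442229.
With c = 0.2462 and e = 0.1, the required reserve ratio is 0.442229 − 0.2462 − 0.1 = 0.096029.

9.6%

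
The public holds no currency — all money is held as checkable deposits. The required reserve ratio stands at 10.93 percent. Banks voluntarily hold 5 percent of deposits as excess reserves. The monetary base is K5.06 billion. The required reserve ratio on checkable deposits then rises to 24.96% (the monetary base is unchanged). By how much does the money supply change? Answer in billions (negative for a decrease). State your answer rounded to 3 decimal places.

-14.875 billion

Initially m₁ = 1 / (0.1093 + 0.05) ≈ 6.27746, so M₁ = 6.27746 × 5.06 ≈ 31.7639 billion.
After the change m₂ = 1 / (0.2496 + 0.05) ≈ 3.33778, so M₂ = 3.33778 × 5.06 ≈ 16.8892 billion.
ΔM = M₂ − M₁ = 16.8892 − 31.7639 = -14.8747 billion.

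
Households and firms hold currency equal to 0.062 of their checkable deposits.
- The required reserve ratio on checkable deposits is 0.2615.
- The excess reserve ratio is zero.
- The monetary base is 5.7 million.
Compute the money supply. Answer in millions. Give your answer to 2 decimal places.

18.71 million

The money multiplier is m = (1 + c) / (rr + c) = (1 + 0.062) / (0.2615 + 0.062) ≈ 3.2828.
So M = m × MB = 3.2828 × 5.7 ≈ 18.712 million.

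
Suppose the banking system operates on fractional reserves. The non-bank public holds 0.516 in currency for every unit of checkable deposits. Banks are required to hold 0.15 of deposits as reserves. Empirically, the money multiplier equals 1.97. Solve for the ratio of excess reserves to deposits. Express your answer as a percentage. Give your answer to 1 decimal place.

Using m = 1.97. Since m = (1 + c)/(c + rr + e), the denominator satisfies c + rr + e = (1 + c)/m = (1 + 0.516) / 1.97 ≈ 0.769543.
With c = 0.516 and rr = 0.15, the ratio of excess reserves to deposits is 0.769543 − 0.516 − 0.15 = 0.103543.

10.4%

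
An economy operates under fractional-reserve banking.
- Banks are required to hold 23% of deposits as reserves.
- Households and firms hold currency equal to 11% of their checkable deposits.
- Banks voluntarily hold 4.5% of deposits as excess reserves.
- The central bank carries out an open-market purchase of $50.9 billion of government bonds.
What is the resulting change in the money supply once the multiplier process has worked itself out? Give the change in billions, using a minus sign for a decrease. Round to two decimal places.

The money multiplier is m = (1 + c) / (rr + e + c) = (1 + 0.11) / (0.23 + 0.045 + 0.11) ≈ 2.88312.
The purchase adds 50.9 billion of base, so ΔM = m × ΔMB = 2.88312 × (+50.9) ≈ 146.7508 billion.

$146.75 billion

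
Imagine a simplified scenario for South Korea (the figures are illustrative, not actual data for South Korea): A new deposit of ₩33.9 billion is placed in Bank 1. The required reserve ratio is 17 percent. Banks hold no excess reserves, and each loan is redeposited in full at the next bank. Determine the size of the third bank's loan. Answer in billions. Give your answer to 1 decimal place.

Each bank lends a fraction (1 − rr) = 0.8300 of the deposit it receives, so Bank 3 receives 33.9·0.8300^2 and lends 33.9·0.8300^3 ≈ 19.3836 billion.

₩19.4 billion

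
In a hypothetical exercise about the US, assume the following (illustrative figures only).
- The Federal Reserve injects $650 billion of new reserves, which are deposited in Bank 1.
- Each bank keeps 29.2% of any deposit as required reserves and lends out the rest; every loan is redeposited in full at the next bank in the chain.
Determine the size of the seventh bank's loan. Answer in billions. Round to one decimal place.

$58.0 billion

Each bank lends a fraction (1 − rr) = 0.7080 of the deposit it receives, so Bank 7 receives 650·0.7080^6 and lends 650·0.7080^7 ≈ 57.9624 billion.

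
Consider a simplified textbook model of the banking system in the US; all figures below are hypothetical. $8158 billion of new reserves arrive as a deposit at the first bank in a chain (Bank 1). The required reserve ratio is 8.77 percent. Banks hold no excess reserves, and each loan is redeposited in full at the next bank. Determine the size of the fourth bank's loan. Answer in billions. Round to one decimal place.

$5651.1 billion

Each bank lends a fraction (1 − rr) = 0.9123 of the deposit it receives, so Bank 4 receives 8158·0.9123^3 and lends 8158·0.9123^4 ≈ 5651.1183 billion.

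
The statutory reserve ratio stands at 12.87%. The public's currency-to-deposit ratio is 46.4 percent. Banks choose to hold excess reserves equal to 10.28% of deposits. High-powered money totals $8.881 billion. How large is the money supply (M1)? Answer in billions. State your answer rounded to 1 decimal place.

$18.7 billion

The money multiplier is m = (1 + c) / (rr + e + c) = (1 + 0.464) / (0.1287 + 0.1028 + 0.464) ≈ 2.1050.
So M = m × MB = 2.1050 × 8.881 ≈ 18.6945 billion.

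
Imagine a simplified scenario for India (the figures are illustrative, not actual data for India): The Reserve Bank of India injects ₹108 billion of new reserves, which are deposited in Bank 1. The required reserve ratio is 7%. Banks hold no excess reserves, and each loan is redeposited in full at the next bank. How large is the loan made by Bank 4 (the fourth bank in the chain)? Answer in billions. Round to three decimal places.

₹80.790 billion

Each bank lends a fraction (1 − rr) = 0.9300 of the deposit it receives, so Bank 4 receives 108·0.9300^3 and lends 108·0.9300^4 ≈ 80.7896 billion.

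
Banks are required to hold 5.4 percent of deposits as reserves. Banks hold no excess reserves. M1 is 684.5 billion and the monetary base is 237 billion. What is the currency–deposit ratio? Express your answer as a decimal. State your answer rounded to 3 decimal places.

0.447

Using m = M/MB = 684.5/237 ≈ 2.888186. From m = (1 + c)/(c + rr + e), rearranging gives 1 + c = m·(c + rr + e), so c·(1 − m) = m·(rr + e) − 1.
Hence c = [m·(rr + e) − 1]/(1 − m) = [2.888186 × (0.054 + 0) − 1] / (1 − 2.888186) ≈ 0.447010.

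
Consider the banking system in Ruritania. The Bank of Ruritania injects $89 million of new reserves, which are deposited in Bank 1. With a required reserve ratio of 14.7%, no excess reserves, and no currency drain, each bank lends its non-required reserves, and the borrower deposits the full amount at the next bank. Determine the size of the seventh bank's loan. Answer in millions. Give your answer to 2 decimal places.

$29.24 million

Each bank lends a fraction (1 − rr) = 0.8530 of the deposit it receives, so Bank 7 receives 89·0.8530^6 and lends 89·0.8530^7 ≈ 29.2438 million.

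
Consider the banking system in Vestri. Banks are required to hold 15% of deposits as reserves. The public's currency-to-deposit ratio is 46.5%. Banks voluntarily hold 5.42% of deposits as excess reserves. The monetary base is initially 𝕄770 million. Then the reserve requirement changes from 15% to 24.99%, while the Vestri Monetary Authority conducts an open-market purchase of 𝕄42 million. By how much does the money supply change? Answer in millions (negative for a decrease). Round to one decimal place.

Before: m₁ = (1 + 0.465) / (0.15 + 0.0542 + 0.465) ≈ 2.18918, MB₁ = 770, so M₁ = 2.18918 × 770 = 1685.6686 million.
After: m₂ = (1 + 0.465) / (0.2499 + 0.0542 + 0.465) ≈ 1.90482, MB₂ = 770 + 42 = 812, so M₂ = 1.90482 × 812 ≈ 1546.7138 million.
ΔM = M₂ − M₁ = 1546.7138 − 1685.6686 = -138.9548 million.

-139.0 million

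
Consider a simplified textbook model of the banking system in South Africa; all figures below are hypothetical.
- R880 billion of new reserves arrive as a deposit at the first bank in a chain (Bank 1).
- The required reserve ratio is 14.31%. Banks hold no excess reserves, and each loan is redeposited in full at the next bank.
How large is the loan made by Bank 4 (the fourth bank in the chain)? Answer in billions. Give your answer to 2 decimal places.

Each bank lends a fraction (1 − rr) = 0.8569 of the deposit it receives, so Bank 4 receives 880·0.8569^3 and lends 880·0.8569^4 ≈ 474.4640 billion.

R474.46 billion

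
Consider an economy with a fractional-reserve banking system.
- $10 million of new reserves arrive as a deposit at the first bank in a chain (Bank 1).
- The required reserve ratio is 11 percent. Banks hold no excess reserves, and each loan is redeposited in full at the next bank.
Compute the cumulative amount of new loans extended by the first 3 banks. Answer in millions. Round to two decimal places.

$23.87 million

Bank i lends (1 − rr)^i of the original deposit: Bank 1 lends 10·0.8900 = 8.9000, Bank 2 lends 10·0.8900² = 7.9210, and so on.
Summing a geometric series: total = 10·[0.8900·(1 − 0.8900^3) / (1 − 0.8900)] ≈ 23.8707 million.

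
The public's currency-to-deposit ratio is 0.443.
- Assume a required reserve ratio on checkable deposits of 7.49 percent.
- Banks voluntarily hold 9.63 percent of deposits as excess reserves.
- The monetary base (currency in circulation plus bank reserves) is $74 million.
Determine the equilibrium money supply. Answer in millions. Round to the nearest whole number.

The money multiplier is m = (1 + c) / (rr + e + c) = (1 + 0.443) / (0.0749 + 0.0963 + 0.443) ≈ 2.3494.
So M = m × MB = 2.3494 × 74 = 173.8556 million.

$174 million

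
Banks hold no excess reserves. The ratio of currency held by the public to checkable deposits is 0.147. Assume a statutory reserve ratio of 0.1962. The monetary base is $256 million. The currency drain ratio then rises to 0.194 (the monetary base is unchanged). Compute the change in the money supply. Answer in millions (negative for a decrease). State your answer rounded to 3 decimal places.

Initially m₁ = (1 + 0.147) / (0.1962 + 0.147) ≈ 3.3420746, so M₁ = 3.3420746 × 256 ≈ 855.5711 million.
After the change m₂ = (1 + 0.194) / (0.1962 + 0.194) ≈ 3.0599692, so M₂ = 3.0599692 × 256 ≈ 783.3521 million.
ΔM = M₂ − M₁ = 783.3521 − 855.5711 = -72.219 million.

-72.219 million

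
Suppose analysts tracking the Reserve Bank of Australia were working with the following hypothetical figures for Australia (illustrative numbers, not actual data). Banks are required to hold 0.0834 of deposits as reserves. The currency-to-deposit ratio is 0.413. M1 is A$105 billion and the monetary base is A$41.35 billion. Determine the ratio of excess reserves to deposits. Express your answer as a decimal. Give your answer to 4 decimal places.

0.0601

Using m = M/MB = 105/41.35 ≈ 2.539299. Since m = (1 + c)/(c + rr + e), the denominator satisfies c + rr + e = (1 + c)/m = (1 + 0.413) / 2.539299 ≈ 0.556453.
With c = 0.413 and rr = 0.0834, the ratio of excess reserves to deposits is 0.556453 − 0.413 − 0.0834 = 0.060053.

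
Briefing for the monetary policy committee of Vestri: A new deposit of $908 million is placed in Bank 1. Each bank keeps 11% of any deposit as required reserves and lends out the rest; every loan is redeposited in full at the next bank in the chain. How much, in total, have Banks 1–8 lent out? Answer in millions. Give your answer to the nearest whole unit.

Bank i lends (1 − rr)^i of the original deposit: Bank 1 lends 908·0.8900 = 808.1200, Bank 2 lends 908·0.8900² = 719.2268, and so on.
Summing a geometric series: total = 908·[0.8900·(1 − 0.8900^8) / (1 − 0.8900)] ≈ 4454.5126 million.

$4455 million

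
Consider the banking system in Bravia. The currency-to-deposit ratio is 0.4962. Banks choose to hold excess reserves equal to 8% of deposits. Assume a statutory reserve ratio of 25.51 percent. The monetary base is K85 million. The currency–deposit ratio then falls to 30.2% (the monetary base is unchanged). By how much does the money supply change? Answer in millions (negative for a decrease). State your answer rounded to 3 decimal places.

Initially m₁ = (1 + 0.4962) / (0.2551 + 0.08 + 0.4962) ≈ 1.799832, so M₁ = 1.799832 × 85 ≈ 152.9857 million.
After the change m₂ = (1 + 0.302) / (0.2551 + 0.08 + 0.302) ≈ 2.043635, so M₂ = 2.043635 × 85 ≈ 173.709 million.
ΔM = M₂ − M₁ = 173.709 − 152.9857 = 20.7233 million.

K20.723 million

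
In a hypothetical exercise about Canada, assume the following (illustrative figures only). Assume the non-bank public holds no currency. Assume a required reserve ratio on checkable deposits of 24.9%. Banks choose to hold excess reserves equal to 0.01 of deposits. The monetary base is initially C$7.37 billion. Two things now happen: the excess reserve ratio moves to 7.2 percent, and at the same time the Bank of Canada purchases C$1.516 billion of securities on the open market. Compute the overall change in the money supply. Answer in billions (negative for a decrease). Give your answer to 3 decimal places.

-0.773 billion

Before: m₁ = 1 / (0.249 + 0.01) ≈ 3.86100, MB₁ = 7.37, so M₁ = 3.86100 × 7.37 ≈ 28.4556 billion.
After: m₂ = 1 / (0.249 + 0.072) ≈ 3.11526, MB₂ = 7.37 + 1.516 = 8.886, so M₂ = 3.11526 × 8.886 ≈ 27.6822 billion.
ΔM = M₂ − M₁ = 27.6822 − 28.4556 = -0.7734 billion.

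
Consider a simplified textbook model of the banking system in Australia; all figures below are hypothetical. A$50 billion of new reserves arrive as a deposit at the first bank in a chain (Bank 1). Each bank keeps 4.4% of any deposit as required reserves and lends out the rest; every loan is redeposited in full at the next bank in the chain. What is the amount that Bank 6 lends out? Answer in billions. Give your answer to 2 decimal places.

A$38.17 billion

Each bank lends a fraction (1 − rr) = 0.9560 of the deposit it receives, so Bank 6 receives 50·0.9560^5 and lends 50·0.9560^6 ≈ 38.1696 billion.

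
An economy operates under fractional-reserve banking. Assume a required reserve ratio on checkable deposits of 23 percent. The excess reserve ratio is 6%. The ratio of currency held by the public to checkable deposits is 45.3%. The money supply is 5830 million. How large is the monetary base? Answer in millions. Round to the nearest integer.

The money multiplier is m = (1 + c) / (rr + e + c) = (1 + 0.453) / (0.23 + 0.06 + 0.453) ≈ 1.95559.
MB = M / m = 5830 / 1.95559 ≈ 2981.1975 million.

2981 million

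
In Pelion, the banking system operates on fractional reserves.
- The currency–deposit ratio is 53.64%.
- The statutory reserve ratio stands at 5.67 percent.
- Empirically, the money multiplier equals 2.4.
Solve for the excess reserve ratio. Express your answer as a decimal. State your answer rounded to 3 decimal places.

0.047

Using m = 2.4. Since m = (1 + c)/(c + rr + e), the denominator satisfies c + rr + e = (1 + c)/m = (1 + 0.5364) / 2.4 ≈ 0.640167.
With c = 0.5364 and rr = 0.0567, the excess reserve ratio is 0.640167 − 0.5364 − 0.0567 = 0.047067.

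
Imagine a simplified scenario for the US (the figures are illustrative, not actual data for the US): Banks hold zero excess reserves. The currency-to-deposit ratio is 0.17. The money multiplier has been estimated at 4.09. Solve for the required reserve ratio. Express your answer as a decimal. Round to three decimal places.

0.116

Using m = 4.09. Since m = (1 + c)/(c + rr + e), the denominator satisfies c + rr + e = (1 + c)/m = (1 + 0.17) / 4.09 ≈ 0.286064.
With c = 0.17 and e = 0, the required reserve ratio is 0.286064 − 0.17 − 0 = 0.116064.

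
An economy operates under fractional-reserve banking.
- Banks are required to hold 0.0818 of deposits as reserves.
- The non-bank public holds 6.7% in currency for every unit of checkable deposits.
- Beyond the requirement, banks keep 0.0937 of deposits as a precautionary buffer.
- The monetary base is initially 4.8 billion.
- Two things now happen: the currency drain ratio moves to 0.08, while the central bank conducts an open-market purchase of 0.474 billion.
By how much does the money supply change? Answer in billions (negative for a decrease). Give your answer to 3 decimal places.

Before: m₁ = (1 + 0.067) / (0.0818 + 0.0937 + 0.067) = 4.4, MB₁ = 4.8, so M₁ = 4.4 × 4.8 = 21.12 billion.
After: m₂ = (1 + 0.08) / (0.0818 + 0.0937 + 0.08) ≈ 4.22701, MB₂ = 4.8 + 0.474 = 5.274, so M₂ = 4.22701 × 5.274 ≈ 22.2933 billion.
ΔM = M₂ − M₁ = 22.2933 − 21.12 = 1.1733 billion.

1.173 billion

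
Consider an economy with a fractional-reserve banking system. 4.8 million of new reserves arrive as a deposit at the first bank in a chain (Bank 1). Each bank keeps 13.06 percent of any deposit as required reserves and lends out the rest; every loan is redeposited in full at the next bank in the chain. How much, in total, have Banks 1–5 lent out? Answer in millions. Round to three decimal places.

16.082 million

Bank i lends (1 − rr)^i of the original deposit: Bank 1 lends 4.8·0.8694 ≈ 4.1731, Bank 2 lends 4.8·0.8694² ≈ 3.6281, and so on.
Summing a geometric series: total = 4.8·[0.8694·(1 − 0.8694^5) / (1 − 0.8694)] ≈ 16.0820 million.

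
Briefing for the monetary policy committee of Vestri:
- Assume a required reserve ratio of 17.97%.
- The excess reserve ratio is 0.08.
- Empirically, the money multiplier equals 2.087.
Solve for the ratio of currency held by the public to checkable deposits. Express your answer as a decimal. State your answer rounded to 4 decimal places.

Using m = 2.087. From m = (1 + c)/(c + rr + e), rearranging gives 1 + c = m·(c + rr + e), so c·(1 − m) = m·(rr + e) − 1.
Hence c = [m·(rr + e) − 1]/(1 − m) = [2.087 × (0.1797 + 0.08) − 1] / (1 − 2.087) ≈ 0.421349.

0.4213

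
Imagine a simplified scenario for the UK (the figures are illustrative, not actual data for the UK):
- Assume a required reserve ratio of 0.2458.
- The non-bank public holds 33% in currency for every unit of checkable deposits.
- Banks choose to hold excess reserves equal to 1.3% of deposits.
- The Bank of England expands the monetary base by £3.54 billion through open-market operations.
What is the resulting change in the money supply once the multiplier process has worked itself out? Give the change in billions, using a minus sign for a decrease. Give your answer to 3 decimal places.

The money multiplier is m = (1 + c) / (rr + e + c) = (1 + 0.33) / (0.2458 + 0.013 + 0.33) ≈ 2.25883.
The purchase adds 3.54 billion of base, so ΔM = m × ΔMB = 2.25883 × (+3.54) ≈ 7.9963 billion.

£7.996 billion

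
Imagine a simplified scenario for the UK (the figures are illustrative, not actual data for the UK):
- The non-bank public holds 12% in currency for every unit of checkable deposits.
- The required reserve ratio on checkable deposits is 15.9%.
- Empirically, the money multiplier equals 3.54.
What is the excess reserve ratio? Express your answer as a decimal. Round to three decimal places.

Using m = 3.54. Since m = (1 + c)/(c + rr + e), the denominator satisfies c + rr + e = (1 + c)/m = (1 + 0.12) / 3.54 ≈ 0.316384.
With c = 0.12 and rr = 0.159, the excess reserve ratio is 0.316384 − 0.12 − 0.159 = 0.037384.

0.037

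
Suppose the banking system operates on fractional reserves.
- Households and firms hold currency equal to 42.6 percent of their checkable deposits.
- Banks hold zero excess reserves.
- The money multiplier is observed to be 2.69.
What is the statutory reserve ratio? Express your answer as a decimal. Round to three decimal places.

0.104

Using m = 2.69. Since m = (1 + c)/(c + rr + e), the denominator satisfies c + rr + e = (1 + c)/m = (1 + 0.426) / 2.69 ≈ 0.530112.
With c = 0.426 and e = 0, the statutory reserve ratio is 0.530112 − 0.426 − 0 = 0.104112.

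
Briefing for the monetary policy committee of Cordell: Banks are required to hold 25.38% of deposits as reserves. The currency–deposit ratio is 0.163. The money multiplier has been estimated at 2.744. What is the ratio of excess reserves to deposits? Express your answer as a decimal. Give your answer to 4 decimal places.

Using m = 2.744. Since m = (1 + c)/(c + rr + e), the denominator satisfies c + rr + e = (1 + c)/m = (1 + 0.163) / 2.744 ≈ 0.423834.
With c = 0.163 and rr = 0.2538, the ratio of excess reserves to deposits is 0.423834 − 0.163 − 0.2538 = 0.007034.

0.0070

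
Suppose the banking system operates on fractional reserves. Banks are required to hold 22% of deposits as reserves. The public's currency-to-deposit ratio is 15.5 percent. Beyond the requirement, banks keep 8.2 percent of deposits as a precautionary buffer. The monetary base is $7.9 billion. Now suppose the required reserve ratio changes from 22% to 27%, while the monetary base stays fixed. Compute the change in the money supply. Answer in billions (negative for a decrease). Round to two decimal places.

Initially m₁ = (1 + 0.155) / (0.22 + 0.082 + 0.155) ≈ 2.5274, so M₁ = 2.5274 × 7.9 ≈ 19.9665 billion.
After the change m₂ = (1 + 0.155) / (0.27 + 0.082 + 0.155) ≈ 2.2781, so M₂ = 2.2781 × 7.9 ≈ 17.997 billion.
ΔM = M₂ − M₁ = 17.997 − 19.9665 = -1.9695 billion.

-1.97 billion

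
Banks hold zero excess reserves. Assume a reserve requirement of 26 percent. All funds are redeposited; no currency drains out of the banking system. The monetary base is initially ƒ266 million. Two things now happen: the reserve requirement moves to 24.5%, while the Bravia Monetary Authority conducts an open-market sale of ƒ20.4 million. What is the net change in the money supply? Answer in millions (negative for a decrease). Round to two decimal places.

-20.63 million

Before: m₁ = 1 / (0.26) ≈ 3.846154, MB₁ = 266, so M₁ = 3.846154 × 266 ≈ 1023.077 million.
After: m₂ = 1 / (0.245) ≈ 4.081633, MB₂ = 266 − 20.4 = 245.6, so M₂ = 4.081633 × 245.6 ≈ 1002.4491 million.
ΔM = M₂ − M₁ = 1002.4491 − 1023.077 = -20.6279 million.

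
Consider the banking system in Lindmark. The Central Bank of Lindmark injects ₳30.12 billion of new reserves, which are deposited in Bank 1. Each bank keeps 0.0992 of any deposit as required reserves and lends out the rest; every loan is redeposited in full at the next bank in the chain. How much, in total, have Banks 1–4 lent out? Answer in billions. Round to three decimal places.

Bank i lends (1 − rr)^i of the original deposit: Bank 1 lends 30.12·0.9008 ≈ 27.1321, Bank 2 lends 30.12·0.9008² ≈ 24.4406, and so on.
Summing a geometric series: total = 30.12·[0.9008·(1 − 0.9008^4) / (1 − 0.9008)] ≈ 93.4209 billion.

₳93.421 billion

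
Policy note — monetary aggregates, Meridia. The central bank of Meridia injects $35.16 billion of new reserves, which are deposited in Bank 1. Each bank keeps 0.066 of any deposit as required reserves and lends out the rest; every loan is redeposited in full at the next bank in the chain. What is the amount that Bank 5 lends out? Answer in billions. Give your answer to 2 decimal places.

Each bank lends a fraction (1 − rr) = 0.9340 of the deposit it receives, so Bank 5 receives 35.16·0.9340^4 and lends 35.16·0.9340^5 ≈ 24.9910 billion.

$24.99 billion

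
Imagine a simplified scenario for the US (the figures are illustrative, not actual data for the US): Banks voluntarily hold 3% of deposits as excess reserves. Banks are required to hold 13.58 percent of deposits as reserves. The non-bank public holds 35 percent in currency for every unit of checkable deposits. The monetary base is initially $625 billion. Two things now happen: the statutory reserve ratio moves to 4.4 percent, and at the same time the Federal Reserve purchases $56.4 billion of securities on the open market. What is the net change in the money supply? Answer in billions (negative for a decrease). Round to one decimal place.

Before: m₁ = (1 + 0.35) / (0.1358 + 0.03 + 0.35) ≈ 2.61729, MB₁ = 625, so M₁ = 2.61729 × 625 ≈ 1635.8063 billion.
After: m₂ = (1 + 0.35) / (0.044 + 0.03 + 0.35) ≈ 3.18396, MB₂ = 625 + 56.4 = 681.4, so M₂ = 3.18396 × 681.4 ≈ 2169.5503 billion.
ΔM = M₂ − M₁ = 2169.5503 − 1635.8063 = 533.744 billion.

$533.7 billion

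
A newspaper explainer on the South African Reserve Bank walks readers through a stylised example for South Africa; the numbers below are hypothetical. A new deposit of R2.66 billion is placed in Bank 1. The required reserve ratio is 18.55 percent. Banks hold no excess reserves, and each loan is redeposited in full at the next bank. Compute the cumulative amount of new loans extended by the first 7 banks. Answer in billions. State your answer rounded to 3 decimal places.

R8.902 billion

Bank i lends (1 − rr)^i of the original deposit: Bank 1 lends 2.66·0.8145 ≈ 2.1666, Bank 2 lends 2.66·0.8145² ≈ 1.7647, and so on.
Summing a geometric series: total = 2.66·[0.8145·(1 − 0.8145^7) / (1 − 0.8145)] ≈ 8.9020 billion.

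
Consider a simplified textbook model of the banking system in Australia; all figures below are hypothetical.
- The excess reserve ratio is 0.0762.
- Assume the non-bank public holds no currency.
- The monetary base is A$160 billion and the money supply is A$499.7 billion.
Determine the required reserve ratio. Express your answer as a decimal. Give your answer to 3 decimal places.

Using m = M/MB = 499.7/160 = 3.123125. Since m = (1 + c)/(c + rr + e), the denominator satisfies c + rr + e = (1 + c)/m = (1 + 0) / 3.123125 ≈ 0.320192.
With c = 0 and e = 0.0762, the required reserve ratio is 0.320192 − 0 − 0.0762 = 0.243992.

0.244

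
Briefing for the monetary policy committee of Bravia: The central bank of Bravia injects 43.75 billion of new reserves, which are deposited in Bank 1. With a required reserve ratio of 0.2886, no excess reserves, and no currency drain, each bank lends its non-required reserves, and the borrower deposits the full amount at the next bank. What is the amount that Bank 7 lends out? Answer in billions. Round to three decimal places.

Each bank lends a fraction (1 − rr) = 0.7114 of the deposit it receives, so Bank 7 receives 43.75·0.7114^6 and lends 43.75·0.7114^7 ≈ 4.0344 billion.

4.034 billion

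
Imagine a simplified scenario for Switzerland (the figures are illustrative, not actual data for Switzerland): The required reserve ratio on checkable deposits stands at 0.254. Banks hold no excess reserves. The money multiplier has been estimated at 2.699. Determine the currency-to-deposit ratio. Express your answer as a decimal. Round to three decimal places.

Using m = 2.699. From m = (1 + c)/(c + rr + e), rearranging gives 1 + c = m·(c + rr + e), so c·(1 − m) = m·(rr + e) − 1.
Hence c = [m·(rr + e) − 1]/(1 − m) = [2.699 × (0.254 + 0) − 1] / (1 − 2.699) ≈ 0.185082.

0.185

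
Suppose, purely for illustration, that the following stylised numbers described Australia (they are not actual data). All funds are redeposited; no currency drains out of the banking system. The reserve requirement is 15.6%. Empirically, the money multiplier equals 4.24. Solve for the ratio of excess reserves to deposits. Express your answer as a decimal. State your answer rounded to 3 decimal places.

0.080

Using m = 4.24. Since m = (1 + c)/(c + rr + e), the denominator satisfies c + rr + e = (1 + c)/m = (1 + 0) / 4.24 ≈ 0.235849.
With c = 0 and rr = 0.156, the ratio of excess reserves to deposits is 0.235849 − 0 − 0.156 = 0.079849.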